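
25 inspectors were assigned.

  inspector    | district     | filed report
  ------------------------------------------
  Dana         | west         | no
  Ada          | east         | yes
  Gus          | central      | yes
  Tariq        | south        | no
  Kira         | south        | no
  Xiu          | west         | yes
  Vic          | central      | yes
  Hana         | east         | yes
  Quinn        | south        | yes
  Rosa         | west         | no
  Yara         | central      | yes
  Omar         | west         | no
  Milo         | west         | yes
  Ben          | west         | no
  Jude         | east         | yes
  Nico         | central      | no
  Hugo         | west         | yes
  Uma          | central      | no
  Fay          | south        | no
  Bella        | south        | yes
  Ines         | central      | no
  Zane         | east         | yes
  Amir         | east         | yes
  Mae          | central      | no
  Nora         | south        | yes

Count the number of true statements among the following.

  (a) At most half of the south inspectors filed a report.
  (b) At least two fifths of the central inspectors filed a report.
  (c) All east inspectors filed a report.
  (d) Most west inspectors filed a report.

3

(a) south: |A| = 6, |A ∩ B| = 3; needs |A ∩ B| ≤ |A ∖ B| — true.
(b) central: |A| = 7, |A ∩ B| = 3; needs |A ∩ B| / |A| ≥ 2/5 — true.
(c) east: |A| = 5, |A ∩ B| = 5; needs A ⊆ B, i.e. every element of A is in B (|A ∖ B| = 0) — true.
(d) west: |A| = 7, |A ∩ B| = 3; needs |A ∩ B| > |A ∖ B| — false.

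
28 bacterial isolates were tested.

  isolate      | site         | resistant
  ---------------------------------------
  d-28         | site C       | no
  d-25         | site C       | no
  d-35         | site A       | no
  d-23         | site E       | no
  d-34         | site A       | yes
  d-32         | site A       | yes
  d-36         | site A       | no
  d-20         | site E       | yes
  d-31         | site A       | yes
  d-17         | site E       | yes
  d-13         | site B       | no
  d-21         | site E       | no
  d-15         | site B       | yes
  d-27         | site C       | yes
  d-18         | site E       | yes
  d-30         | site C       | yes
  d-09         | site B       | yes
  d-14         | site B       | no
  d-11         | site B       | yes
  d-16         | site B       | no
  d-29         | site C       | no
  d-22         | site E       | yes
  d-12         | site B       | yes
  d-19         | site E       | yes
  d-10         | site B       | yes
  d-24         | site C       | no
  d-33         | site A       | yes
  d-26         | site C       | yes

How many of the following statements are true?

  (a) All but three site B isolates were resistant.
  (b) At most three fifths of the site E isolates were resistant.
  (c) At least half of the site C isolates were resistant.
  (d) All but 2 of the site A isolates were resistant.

(a) site B: |A| = 8, |A ∩ B| = 5; needs |A ∖ B| = 3 — true.
(b) site E: |A| = 7, |A ∩ B| = 5; needs |A ∩ B| / |A| ≤ 3/5 — false.
(c) site C: |A| = 7, |A ∩ B| = 3; needs |A ∩ B| ≥ |A ∖ B| — false.
(d) site A: |A| = 6, |A ∩ B| = 4; needs |A ∖ B| = 2 — true.

2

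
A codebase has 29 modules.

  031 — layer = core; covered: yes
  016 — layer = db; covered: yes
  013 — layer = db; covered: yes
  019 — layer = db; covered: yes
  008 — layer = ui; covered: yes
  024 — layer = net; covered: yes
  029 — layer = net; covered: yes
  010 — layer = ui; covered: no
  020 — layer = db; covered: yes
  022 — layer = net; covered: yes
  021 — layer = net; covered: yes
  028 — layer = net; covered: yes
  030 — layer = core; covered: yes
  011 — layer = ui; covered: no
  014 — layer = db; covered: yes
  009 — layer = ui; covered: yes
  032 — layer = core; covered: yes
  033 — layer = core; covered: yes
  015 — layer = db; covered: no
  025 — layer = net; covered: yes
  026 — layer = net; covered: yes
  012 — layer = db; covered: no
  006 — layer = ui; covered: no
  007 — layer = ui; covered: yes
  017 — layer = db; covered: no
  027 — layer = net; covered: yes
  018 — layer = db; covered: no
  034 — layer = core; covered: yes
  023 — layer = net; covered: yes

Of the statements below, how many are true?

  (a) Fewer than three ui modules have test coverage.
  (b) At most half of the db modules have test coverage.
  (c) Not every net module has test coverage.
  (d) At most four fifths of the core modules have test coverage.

0

(a) ui: |A| = 6, |A ∩ B| = 3; needs |A ∩ B| < 3 — false.
(b) db: |A| = 9, |A ∩ B| = 5; needs |A ∩ B| ≤ |A ∖ B| — false.
(c) net: |A| = 9, |A ∩ B| = 9; needs A ⊄ B (|A ∖ B| ≥ 1) — false.
(d) core: |A| = 5, |A ∩ B| = 5; needs |A ∩ B| / |A| ≤ 4/5 — false.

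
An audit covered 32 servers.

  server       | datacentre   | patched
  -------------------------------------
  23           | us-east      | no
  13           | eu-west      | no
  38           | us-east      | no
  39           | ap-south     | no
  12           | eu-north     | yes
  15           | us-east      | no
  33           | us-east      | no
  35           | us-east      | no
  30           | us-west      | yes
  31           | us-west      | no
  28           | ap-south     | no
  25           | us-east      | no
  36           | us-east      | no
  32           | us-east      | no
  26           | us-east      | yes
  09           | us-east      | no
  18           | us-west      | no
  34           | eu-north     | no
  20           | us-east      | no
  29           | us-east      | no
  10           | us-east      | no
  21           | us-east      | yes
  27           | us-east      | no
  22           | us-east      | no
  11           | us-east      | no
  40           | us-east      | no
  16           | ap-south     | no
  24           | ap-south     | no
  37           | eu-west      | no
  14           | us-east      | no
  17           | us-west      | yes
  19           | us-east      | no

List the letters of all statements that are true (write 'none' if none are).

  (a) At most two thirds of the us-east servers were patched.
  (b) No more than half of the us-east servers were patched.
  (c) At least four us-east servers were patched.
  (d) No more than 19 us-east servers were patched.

(a), (b), (d)

|A| = 20, |A ∩ B| = 2, |A ∖ B| = 18.
(a) |A ∩ B| / |A| ≤ 2/3: holds.
(b) |A ∩ B| ≤ |A ∖ B|: holds.
(c) |A ∩ B| ≥ 4: fails.
(d) |A ∩ B| ≤ 19: holds.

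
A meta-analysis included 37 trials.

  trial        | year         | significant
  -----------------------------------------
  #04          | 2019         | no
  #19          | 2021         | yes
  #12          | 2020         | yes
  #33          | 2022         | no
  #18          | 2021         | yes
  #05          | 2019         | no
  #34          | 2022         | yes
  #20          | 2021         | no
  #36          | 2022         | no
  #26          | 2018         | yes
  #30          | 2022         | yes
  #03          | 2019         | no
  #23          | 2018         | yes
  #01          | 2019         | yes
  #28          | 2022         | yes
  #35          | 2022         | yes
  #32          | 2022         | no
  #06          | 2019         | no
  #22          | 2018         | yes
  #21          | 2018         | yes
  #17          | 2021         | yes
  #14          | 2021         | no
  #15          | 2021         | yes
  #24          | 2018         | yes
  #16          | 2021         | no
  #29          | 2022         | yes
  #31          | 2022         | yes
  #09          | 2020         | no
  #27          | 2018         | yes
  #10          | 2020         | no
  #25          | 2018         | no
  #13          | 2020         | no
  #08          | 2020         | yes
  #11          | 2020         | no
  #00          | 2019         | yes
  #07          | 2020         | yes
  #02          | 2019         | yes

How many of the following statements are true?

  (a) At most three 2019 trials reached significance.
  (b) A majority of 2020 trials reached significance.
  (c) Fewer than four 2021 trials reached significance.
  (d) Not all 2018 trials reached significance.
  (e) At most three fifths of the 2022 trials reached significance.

(a) 2019: |A| = 7, |A ∩ B| = 3; needs |A ∩ B| ≤ 3 — true.
(b) 2020: |A| = 7, |A ∩ B| = 3; needs |A ∩ B| > |A ∖ B| — false.
(c) 2021: |A| = 7, |A ∩ B| = 4; needs |A ∩ B| < 4 — false.
(d) 2018: |A| = 7, |A ∩ B| = 6; needs A ⊄ B (|A ∖ B| ≥ 1) — true.
(e) 2022: |A| = 9, |A ∩ B| = 6; needs |A ∩ B| / |A| ≤ 3/5 — false.

2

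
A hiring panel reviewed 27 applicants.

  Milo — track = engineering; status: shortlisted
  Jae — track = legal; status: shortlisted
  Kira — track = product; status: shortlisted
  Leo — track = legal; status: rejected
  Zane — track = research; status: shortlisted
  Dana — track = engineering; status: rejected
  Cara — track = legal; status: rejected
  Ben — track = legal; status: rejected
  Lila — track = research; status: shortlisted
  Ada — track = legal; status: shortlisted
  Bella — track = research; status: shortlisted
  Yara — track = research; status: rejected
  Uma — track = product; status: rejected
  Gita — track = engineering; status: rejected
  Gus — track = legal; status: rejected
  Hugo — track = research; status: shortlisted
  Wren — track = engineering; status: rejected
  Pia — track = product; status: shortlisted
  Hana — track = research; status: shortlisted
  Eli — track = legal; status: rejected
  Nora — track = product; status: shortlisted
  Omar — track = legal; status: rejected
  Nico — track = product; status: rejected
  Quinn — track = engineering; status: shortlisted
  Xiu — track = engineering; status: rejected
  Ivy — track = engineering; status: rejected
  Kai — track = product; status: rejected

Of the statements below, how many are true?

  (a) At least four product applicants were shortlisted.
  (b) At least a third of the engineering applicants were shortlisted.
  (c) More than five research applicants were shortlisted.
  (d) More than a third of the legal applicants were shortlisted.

(a) product: |A| = 6, |A ∩ B| = 3; needs |A ∩ B| ≥ 4 — false.
(b) engineering: |A| = 7, |A ∩ B| = 2; needs |A ∩ B| / |A| ≥ 1/3 — false.
(c) research: |A| = 6, |A ∩ B| = 5; needs |A ∩ B| > 5 — false.
(d) legal: |A| = 8, |A ∩ B| = 2; needs |A ∩ B| / |A| > 1/3 — false.

0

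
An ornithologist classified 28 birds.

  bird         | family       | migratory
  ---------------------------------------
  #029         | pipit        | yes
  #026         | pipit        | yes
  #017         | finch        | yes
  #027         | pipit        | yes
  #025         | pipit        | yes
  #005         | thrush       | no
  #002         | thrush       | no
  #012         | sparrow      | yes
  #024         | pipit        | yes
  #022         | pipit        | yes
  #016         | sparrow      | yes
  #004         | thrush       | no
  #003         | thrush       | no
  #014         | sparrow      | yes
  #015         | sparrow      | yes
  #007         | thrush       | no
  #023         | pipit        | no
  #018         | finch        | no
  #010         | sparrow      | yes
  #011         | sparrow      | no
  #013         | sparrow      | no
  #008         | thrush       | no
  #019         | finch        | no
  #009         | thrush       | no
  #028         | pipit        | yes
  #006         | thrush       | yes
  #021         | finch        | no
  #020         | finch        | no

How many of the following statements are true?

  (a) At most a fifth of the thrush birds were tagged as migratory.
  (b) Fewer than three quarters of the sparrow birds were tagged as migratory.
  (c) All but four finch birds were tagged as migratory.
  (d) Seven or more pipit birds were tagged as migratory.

(a) thrush: |A| = 8, |A ∩ B| = 1; needs |A ∩ B| / |A| ≤ 1/5 — true.
(b) sparrow: |A| = 7, |A ∩ B| = 5; needs |A ∩ B| / |A| < 3/4 — true.
(c) finch: |A| = 5, |A ∩ B| = 1; needs |A ∖ B| = 4 — true.
(d) pipit: |A| = 8, |A ∩ B| = 7; needs |A ∩ B| ≥ 7 — true.

4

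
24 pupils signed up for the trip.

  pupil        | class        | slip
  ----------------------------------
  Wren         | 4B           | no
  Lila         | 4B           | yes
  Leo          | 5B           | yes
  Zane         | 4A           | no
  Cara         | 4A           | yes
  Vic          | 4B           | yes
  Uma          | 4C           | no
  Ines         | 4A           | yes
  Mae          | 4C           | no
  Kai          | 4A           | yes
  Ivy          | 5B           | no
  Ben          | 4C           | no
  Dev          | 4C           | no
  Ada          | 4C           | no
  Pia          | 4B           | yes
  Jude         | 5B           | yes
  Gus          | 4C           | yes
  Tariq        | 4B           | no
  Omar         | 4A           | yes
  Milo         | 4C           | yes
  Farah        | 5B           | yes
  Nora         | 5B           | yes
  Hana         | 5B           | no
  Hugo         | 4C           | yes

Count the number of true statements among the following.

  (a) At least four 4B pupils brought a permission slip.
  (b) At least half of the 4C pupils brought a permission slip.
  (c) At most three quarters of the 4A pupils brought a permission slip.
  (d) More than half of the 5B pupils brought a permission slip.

(a) 4B: |A| = 5, |A ∩ B| = 3; needs |A ∩ B| ≥ 4 — false.
(b) 4C: |A| = 8, |A ∩ B| = 3; needs |A ∩ B| ≥ |A ∖ B| — false.
(c) 4A: |A| = 5, |A ∩ B| = 4; needs |A ∩ B| / |A| ≤ 3/4 — false.
(d) 5B: |A| = 6, |A ∩ B| = 4; needs |A ∩ B| > |A ∖ B| — true.

1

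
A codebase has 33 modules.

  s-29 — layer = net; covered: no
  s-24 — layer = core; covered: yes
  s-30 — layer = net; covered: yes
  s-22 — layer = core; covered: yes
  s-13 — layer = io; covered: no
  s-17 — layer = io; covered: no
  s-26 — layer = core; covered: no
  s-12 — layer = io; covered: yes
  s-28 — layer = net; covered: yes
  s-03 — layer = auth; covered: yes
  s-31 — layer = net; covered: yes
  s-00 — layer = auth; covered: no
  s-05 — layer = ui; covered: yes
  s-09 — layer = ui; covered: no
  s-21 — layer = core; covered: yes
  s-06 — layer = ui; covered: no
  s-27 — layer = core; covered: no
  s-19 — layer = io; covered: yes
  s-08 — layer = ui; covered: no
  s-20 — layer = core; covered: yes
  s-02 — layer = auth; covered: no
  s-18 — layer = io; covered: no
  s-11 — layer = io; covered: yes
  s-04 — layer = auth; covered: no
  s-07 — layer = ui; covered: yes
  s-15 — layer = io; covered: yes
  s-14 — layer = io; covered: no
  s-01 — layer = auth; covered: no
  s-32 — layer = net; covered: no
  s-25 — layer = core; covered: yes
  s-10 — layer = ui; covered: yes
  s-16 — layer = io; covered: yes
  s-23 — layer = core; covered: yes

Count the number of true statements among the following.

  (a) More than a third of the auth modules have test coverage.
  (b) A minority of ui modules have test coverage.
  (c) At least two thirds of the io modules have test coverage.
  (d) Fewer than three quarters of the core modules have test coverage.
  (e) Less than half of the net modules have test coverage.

0

(a) auth: |A| = 5, |A ∩ B| = 1; needs |A ∩ B| / |A| > 1/3 — false.
(b) ui: |A| = 6, |A ∩ B| = 3; needs |A ∩ B| < |A ∖ B| — false.
(c) io: |A| = 9, |A ∩ B| = 5; needs |A ∩ B| / |A| ≥ 2/3 — false.
(d) core: |A| = 8, |A ∩ B| = 6; needs |A ∩ B| / |A| < 3/4 — false.
(e) net: |A| = 5, |A ∩ B| = 3; needs |A ∩ B| < |A ∖ B| — false.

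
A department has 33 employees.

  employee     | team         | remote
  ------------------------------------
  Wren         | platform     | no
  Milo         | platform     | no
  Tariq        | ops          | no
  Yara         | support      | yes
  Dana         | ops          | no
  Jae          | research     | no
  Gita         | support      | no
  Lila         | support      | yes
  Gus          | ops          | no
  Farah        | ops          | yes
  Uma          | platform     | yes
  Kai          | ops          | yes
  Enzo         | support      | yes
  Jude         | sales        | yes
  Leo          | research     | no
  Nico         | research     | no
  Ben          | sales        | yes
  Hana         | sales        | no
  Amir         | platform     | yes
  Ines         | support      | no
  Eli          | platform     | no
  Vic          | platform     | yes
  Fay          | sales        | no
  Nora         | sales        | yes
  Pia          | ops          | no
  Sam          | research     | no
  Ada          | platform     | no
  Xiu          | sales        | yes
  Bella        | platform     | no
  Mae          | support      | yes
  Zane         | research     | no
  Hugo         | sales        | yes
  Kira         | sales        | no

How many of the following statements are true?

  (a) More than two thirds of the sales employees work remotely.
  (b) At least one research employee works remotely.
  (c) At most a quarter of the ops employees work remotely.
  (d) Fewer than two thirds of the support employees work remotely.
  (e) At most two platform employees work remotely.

(a) sales: |A| = 8, |A ∩ B| = 5; needs |A ∩ B| / |A| > 2/3 — false.
(b) research: |A| = 5, |A ∩ B| = 0; needs A ∩ B ≠ ∅ (|A ∩ B| ≥ 1) — false.
(c) ops: |A| = 6, |A ∩ B| = 2; needs |A ∩ B| / |A| ≤ 1/4 — false.
(d) support: |A| = 6, |A ∩ B| = 4; needs |A ∩ B| / |A| < 2/3 — false.
(e) platform: |A| = 8, |A ∩ B| = 3; needs |A ∩ B| ≤ 2 — false.

0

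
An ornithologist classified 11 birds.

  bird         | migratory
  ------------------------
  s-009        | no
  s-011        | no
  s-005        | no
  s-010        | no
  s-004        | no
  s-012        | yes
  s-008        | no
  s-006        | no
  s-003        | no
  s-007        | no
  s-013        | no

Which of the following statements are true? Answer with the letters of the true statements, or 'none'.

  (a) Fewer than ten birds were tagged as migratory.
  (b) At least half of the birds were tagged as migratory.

(a)

|A| = 11, |A ∩ B| = 1, |A ∖ B| = 10.
(a) |A ∩ B| < 10: holds.
(b) |A ∩ B| ≥ |A ∖ B|: fails.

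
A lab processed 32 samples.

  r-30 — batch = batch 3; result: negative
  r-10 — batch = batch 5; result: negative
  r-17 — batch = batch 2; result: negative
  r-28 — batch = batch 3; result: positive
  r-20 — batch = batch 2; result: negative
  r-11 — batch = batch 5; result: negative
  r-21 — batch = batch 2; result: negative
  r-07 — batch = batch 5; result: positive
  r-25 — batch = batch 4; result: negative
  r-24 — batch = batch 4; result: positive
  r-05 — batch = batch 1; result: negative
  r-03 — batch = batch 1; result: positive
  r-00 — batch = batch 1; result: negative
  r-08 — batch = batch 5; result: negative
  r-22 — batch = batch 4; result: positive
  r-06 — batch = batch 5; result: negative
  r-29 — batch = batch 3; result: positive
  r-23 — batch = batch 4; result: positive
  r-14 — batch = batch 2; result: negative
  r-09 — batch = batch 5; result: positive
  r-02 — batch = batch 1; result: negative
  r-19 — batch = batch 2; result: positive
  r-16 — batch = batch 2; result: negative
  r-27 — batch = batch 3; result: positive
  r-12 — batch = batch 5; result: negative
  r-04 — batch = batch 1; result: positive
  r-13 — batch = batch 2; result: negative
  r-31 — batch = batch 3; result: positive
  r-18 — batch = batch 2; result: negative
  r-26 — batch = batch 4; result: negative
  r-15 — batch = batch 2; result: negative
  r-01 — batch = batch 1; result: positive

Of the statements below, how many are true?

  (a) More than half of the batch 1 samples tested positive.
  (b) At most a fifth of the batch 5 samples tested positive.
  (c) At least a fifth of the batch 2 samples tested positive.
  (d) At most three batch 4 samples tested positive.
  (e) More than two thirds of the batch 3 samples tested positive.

(a) batch 1: |A| = 6, |A ∩ B| = 3; needs |A ∩ B| > |A ∖ B| — false.
(b) batch 5: |A| = 7, |A ∩ B| = 2; needs |A ∩ B| / |A| ≤ 1/5 — false.
(c) batch 2: |A| = 9, |A ∩ B| = 1; needs |A ∩ B| / |A| ≥ 1/5 — false.
(d) batch 4: |A| = 5, |A ∩ B| = 3; needs |A ∩ B| ≤ 3 — true.
(e) batch 3: |A| = 5, |A ∩ B| = 4; needs |A ∩ B| / |A| > 2/3 — true.

2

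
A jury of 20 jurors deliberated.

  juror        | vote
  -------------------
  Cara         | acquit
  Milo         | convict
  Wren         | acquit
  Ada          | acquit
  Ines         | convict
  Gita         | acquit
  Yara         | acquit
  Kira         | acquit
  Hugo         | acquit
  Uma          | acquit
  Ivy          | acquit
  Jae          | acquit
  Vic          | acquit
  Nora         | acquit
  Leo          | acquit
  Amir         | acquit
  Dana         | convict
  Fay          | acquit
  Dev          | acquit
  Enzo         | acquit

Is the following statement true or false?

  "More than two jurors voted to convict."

True

'More than two jurors voted to convict' holds iff |A ∩ B| > 2.
|A| = 20, |A ∩ B| = 3, |A ∖ B| = 17.
|A ∩ B| = 3, so the statement is true.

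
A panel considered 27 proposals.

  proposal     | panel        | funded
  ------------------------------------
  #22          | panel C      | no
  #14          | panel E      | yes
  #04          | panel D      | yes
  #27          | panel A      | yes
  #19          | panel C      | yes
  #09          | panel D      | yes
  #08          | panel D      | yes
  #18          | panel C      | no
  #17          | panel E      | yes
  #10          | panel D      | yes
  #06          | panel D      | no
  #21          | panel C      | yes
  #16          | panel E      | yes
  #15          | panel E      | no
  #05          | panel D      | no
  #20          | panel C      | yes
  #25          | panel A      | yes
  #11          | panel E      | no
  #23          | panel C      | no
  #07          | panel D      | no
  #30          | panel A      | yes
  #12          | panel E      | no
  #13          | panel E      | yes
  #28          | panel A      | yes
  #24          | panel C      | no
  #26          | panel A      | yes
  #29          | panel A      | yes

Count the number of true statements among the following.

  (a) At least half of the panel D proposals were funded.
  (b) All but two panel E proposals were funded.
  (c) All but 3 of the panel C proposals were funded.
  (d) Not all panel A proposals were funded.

1

(a) panel D: |A| = 7, |A ∩ B| = 4; needs |A ∩ B| ≥ |A ∖ B| — true.
(b) panel E: |A| = 7, |A ∩ B| = 4; needs |A ∖ B| = 2 — false.
(c) panel C: |A| = 7, |A ∩ B| = 3; needs |A ∖ B| = 3 — false.
(d) panel A: |A| = 6, |A ∩ B| = 6; needs A ⊄ B (|A ∖ B| ≥ 1) — false.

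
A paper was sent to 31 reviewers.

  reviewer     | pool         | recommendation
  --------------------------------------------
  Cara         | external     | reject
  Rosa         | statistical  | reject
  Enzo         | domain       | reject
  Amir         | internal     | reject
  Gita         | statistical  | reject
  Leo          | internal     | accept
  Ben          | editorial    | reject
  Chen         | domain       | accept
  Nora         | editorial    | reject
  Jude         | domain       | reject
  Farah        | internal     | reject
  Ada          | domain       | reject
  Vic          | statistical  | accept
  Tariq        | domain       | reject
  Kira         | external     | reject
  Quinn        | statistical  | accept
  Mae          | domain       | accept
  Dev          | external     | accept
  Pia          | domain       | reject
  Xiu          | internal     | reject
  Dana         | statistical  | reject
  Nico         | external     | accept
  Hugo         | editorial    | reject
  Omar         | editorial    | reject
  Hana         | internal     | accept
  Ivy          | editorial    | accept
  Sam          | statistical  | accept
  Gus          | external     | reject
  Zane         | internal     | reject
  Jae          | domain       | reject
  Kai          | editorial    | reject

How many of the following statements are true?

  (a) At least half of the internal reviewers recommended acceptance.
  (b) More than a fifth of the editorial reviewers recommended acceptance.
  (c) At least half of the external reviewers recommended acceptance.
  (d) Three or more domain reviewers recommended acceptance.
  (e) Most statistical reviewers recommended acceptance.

0

(a) internal: |A| = 6, |A ∩ B| = 2; needs |A ∩ B| ≥ |A ∖ B| — false.
(b) editorial: |A| = 6, |A ∩ B| = 1; needs |A ∩ B| / |A| > 1/5 — false.
(c) external: |A| = 5, |A ∩ B| = 2; needs |A ∩ B| ≥ |A ∖ B| — false.
(d) domain: |A| = 8, |A ∩ B| = 2; needs |A ∩ B| ≥ 3 — false.
(e) statistical: |A| = 6, |A ∩ B| = 3; needs |A ∩ B| > |A ∖ B| — false.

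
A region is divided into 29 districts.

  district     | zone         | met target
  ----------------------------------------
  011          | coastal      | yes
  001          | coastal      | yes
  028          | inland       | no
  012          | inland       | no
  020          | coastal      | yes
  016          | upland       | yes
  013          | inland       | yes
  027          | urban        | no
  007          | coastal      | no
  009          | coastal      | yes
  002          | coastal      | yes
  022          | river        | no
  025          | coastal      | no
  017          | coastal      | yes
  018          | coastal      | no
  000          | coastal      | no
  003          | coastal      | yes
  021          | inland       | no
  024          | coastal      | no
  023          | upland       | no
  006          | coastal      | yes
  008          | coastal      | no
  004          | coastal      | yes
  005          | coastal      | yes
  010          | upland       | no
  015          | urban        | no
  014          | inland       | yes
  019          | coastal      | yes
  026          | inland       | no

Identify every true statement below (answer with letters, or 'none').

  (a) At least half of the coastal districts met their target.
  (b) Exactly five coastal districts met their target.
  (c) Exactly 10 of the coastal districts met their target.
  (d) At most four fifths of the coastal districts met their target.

(a), (d)

|A| = 17, |A ∩ B| = 11, |A ∖ B| = 6.
(a) |A ∩ B| ≥ |A ∖ B|: holds.
(b) |A ∩ B| = 5: fails.
(c) |A ∩ B| = 10: fails.
(d) |A ∩ B| / |A| ≤ 4/5: holds.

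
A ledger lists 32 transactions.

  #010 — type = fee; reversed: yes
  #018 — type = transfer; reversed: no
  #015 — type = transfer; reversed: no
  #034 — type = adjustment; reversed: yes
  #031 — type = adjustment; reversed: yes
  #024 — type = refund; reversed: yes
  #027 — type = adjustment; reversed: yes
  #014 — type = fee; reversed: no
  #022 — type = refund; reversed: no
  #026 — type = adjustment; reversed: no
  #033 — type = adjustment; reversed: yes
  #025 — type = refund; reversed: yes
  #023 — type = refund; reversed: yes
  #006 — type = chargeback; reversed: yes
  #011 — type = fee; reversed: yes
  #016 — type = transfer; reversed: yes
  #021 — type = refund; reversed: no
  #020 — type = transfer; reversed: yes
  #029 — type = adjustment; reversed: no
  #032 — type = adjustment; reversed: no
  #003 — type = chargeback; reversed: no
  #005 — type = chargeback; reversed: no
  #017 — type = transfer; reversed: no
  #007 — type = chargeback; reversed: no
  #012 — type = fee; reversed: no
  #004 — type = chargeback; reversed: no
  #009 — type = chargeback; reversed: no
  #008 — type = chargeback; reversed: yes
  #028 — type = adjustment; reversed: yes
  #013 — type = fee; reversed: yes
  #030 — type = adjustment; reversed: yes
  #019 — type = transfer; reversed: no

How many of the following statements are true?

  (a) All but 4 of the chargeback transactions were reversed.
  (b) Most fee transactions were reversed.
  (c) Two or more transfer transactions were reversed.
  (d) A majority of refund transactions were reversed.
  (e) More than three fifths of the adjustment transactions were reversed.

(a) chargeback: |A| = 7, |A ∩ B| = 2; needs |A ∖ B| = 4 — false.
(b) fee: |A| = 5, |A ∩ B| = 3; needs |A ∩ B| > |A ∖ B| — true.
(c) transfer: |A| = 6, |A ∩ B| = 2; needs |A ∩ B| ≥ 2 — true.
(d) refund: |A| = 5, |A ∩ B| = 3; needs |A ∩ B| > |A ∖ B| — true.
(e) adjustment: |A| = 9, |A ∩ B| = 6; needs |A ∩ B| / |A| > 3/5 — true.

4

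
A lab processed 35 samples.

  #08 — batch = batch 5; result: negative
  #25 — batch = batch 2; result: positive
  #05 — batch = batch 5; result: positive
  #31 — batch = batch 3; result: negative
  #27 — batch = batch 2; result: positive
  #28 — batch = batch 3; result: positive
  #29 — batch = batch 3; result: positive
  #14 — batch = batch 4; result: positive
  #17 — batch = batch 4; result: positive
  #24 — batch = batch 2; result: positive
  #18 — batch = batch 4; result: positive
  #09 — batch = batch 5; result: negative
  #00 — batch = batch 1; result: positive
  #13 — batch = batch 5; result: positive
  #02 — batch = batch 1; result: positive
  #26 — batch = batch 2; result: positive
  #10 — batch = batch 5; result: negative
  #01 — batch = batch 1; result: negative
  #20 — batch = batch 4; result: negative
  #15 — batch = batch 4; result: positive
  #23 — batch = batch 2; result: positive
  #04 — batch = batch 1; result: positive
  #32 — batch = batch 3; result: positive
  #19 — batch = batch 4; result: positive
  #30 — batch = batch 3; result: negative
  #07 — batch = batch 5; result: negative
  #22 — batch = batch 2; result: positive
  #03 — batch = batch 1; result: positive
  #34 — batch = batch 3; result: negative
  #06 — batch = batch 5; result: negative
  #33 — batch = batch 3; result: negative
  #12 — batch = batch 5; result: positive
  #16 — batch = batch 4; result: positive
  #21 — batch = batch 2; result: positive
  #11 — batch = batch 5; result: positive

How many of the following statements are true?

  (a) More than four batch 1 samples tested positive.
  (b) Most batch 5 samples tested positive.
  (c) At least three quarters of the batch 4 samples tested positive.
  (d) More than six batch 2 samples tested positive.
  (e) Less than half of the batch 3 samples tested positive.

(a) batch 1: |A| = 5, |A ∩ B| = 4; needs |A ∩ B| > 4 — false.
(b) batch 5: |A| = 9, |A ∩ B| = 4; needs |A ∩ B| > |A ∖ B| — false.
(c) batch 4: |A| = 7, |A ∩ B| = 6; needs |A ∩ B| / |A| ≥ 3/4 — true.
(d) batch 2: |A| = 7, |A ∩ B| = 7; needs |A ∩ B| > 6 — true.
(e) batch 3: |A| = 7, |A ∩ B| = 3; needs |A ∩ B| < |A ∖ B| — true.

3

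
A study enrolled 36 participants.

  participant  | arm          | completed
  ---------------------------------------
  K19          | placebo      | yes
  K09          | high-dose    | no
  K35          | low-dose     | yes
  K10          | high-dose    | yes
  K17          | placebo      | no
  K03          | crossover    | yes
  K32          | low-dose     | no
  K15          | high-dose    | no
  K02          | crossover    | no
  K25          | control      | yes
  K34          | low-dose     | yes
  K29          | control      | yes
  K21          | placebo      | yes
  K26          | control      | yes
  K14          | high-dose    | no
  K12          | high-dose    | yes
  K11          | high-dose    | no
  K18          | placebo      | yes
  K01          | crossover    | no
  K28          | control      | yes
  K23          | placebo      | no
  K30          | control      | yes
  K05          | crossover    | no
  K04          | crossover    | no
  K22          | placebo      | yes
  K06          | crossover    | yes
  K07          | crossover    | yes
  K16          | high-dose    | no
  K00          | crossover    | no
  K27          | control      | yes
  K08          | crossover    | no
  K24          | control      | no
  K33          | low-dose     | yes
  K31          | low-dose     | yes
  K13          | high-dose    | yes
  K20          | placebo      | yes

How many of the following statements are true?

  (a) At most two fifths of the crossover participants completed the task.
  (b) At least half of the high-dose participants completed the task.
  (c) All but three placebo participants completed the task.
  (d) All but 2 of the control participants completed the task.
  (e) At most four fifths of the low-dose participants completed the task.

2

(a) crossover: |A| = 9, |A ∩ B| = 3; needs |A ∩ B| / |A| ≤ 2/5 — true.
(b) high-dose: |A| = 8, |A ∩ B| = 3; needs |A ∩ B| ≥ |A ∖ B| — false.
(c) placebo: |A| = 7, |A ∩ B| = 5; needs |A ∖ B| = 3 — false.
(d) control: |A| = 7, |A ∩ B| = 6; needs |A ∖ B| = 2 — false.
(e) low-dose: |A| = 5, |A ∩ B| = 4; needs |A ∩ B| / |A| ≤ 4/5 — true.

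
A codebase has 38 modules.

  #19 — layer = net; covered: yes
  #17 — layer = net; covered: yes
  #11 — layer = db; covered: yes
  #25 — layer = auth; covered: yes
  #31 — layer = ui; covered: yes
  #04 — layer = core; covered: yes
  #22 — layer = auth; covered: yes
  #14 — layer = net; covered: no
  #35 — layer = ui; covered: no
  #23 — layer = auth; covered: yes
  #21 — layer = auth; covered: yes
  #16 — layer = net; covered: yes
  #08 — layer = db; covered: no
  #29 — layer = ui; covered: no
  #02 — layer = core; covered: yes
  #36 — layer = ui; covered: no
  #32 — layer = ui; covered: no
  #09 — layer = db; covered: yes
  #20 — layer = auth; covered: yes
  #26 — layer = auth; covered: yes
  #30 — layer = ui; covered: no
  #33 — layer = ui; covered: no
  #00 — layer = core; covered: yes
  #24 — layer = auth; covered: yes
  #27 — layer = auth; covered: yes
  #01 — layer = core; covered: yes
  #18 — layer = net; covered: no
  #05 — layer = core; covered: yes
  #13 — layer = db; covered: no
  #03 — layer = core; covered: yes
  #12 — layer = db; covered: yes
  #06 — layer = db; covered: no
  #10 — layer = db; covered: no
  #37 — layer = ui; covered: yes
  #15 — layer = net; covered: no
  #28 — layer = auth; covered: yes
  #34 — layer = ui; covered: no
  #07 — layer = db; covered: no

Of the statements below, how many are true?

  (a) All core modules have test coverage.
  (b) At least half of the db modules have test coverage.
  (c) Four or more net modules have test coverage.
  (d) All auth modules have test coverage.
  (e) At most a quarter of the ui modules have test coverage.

3

(a) core: |A| = 6, |A ∩ B| = 6; needs A ⊆ B, i.e. every element of A is in B (|A ∖ B| = 0) — true.
(b) db: |A| = 8, |A ∩ B| = 3; needs |A ∩ B| ≥ |A ∖ B| — false.
(c) net: |A| = 6, |A ∩ B| = 3; needs |A ∩ B| ≥ 4 — false.
(d) auth: |A| = 9, |A ∩ B| = 9; needs A ⊆ B, i.e. every element of A is in B (|A ∖ B| = 0) — true.
(e) ui: |A| = 9, |A ∩ B| = 2; needs |A ∩ B| / |A| ≤ 1/4 — true.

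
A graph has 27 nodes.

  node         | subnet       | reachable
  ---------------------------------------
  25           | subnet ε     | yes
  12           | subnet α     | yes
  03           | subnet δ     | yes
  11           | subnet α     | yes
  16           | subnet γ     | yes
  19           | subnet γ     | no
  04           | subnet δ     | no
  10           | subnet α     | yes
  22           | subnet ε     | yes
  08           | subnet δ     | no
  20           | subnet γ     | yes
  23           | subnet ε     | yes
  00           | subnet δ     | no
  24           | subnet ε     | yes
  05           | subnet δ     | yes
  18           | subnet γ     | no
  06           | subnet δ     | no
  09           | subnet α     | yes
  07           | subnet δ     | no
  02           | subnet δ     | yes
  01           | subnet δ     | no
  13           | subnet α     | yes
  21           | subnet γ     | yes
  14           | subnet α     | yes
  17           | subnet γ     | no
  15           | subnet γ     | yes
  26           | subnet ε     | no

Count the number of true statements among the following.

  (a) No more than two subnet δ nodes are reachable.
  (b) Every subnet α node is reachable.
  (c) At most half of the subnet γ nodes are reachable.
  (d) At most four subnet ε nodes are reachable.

(a) subnet δ: |A| = 9, |A ∩ B| = 3; needs |A ∩ B| ≤ 2 — false.
(b) subnet α: |A| = 6, |A ∩ B| = 6; needs A ⊆ B, i.e. every element of A is in B (|A ∖ B| = 0) — true.
(c) subnet γ: |A| = 7, |A ∩ B| = 4; needs |A ∩ B| ≤ |A ∖ B| — false.
(d) subnet ε: |A| = 5, |A ∩ B| = 4; needs |A ∩ B| ≤ 4 — true.

2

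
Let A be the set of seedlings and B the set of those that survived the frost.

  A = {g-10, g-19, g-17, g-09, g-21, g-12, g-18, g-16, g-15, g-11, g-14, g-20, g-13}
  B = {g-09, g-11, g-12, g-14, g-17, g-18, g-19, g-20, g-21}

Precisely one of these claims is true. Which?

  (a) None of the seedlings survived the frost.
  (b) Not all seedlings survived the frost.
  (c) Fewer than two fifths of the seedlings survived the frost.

|A| = 13, |A ∩ B| = 9, |A ∖ B| = 4.
(a) requires A ∩ B = ∅ (|A ∩ B| = 0): false.
(b) requires A ⊄ B (|A ∖ B| ≥ 1): true.
(c) requires |A ∩ B| / |A| < 2/5: false.

(b)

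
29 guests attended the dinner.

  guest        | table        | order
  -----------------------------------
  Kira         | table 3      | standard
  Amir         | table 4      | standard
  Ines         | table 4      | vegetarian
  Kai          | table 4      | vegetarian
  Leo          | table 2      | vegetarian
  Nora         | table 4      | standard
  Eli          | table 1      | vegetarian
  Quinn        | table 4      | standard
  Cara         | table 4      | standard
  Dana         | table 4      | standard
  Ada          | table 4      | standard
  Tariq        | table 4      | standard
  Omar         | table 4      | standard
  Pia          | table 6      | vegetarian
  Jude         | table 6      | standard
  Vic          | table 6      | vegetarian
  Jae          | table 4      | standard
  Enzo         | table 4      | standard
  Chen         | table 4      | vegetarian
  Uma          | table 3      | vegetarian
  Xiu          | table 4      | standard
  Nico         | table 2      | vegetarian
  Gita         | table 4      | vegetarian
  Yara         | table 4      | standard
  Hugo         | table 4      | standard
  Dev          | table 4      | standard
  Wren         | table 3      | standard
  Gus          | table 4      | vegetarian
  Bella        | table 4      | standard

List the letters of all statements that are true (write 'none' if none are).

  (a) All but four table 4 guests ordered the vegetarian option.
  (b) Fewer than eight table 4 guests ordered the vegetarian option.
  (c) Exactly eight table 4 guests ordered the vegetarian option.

|A| = 20, |A ∩ B| = 5, |A ∖ B| = 15.
(a) |A ∖ B| = 4: fails.
(b) |A ∩ B| < 8: holds.
(c) |A ∩ B| = 8: fails.

(b)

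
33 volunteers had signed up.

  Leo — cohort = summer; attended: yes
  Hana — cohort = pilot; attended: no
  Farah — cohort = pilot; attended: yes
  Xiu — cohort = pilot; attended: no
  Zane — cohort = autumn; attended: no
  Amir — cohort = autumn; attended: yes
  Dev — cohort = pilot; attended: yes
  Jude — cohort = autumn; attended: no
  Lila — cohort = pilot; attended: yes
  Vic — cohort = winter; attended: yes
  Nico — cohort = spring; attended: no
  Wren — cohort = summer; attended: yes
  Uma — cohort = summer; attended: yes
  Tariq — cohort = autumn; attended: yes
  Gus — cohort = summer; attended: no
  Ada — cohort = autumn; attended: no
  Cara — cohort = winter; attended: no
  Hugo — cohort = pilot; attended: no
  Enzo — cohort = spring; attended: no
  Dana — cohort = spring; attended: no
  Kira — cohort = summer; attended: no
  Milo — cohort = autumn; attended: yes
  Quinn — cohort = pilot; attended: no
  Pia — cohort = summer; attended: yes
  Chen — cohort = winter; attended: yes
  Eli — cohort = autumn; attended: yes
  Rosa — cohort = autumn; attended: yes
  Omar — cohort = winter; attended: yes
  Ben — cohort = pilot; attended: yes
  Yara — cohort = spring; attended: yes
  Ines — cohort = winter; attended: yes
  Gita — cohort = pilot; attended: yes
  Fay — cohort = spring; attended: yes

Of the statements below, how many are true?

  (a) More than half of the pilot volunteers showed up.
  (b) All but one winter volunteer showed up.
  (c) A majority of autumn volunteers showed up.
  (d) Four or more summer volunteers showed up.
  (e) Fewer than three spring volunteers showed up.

(a) pilot: |A| = 9, |A ∩ B| = 5; needs |A ∩ B| > |A ∖ B| — true.
(b) winter: |A| = 5, |A ∩ B| = 4; needs |A ∖ B| = 1 — true.
(c) autumn: |A| = 8, |A ∩ B| = 5; needs |A ∩ B| > |A ∖ B| — true.
(d) summer: |A| = 6, |A ∩ B| = 4; needs |A ∩ B| ≥ 4 — true.
(e) spring: |A| = 5, |A ∩ B| = 2; needs |A ∩ B| < 3 — true.

5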